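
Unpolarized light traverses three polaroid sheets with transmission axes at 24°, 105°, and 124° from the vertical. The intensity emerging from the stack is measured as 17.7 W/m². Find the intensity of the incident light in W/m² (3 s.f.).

I₀ ≈ 1620 W/m²

Unpolarized light through the first polarizer → I₁ = ½ I₀, now polarized at 24°.
I₂ = I₁ cos²(105° − 24°) = 0.5 I₀ · cos²(81°) = 0.01224 I₀.
I₃ = I₂ cos²(124° − 105°) = 0.01224 I₀ · cos²(19°) = 0.01094 I₀.
So 17.7 W/m² = 0.01094 I₀, giving I₀ = 17.7/0.01094 = 1618 W/m².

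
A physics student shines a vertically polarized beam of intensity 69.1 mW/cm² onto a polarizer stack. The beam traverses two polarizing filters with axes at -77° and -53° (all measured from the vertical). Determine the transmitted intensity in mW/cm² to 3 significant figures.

I₁ = 69.1 mW/cm² · cos²(77°) = 3.497 mW/cm².
I₂ = I₁ · cos²(24°) = 3.497 · 0.8346 = 2.918 mW/cm².

I ≈ 2.92 mW/cm²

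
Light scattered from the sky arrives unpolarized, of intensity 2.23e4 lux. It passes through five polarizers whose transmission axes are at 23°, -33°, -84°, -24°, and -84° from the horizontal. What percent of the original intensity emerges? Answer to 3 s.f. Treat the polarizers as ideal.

≈ 0.387%

Unpolarized light through the first polarizer → I₁ = 2.23e4 lux/2 = 1.115e+04 lux, polarized at 23°.
I₂ = I₁ · cos²(56°) = 1.115e+04 · 0.3127 = 3487 lux.
I₃ = I₂ · cos²(51°) = 3487 · 0.396 = 1381 lux.
I₄ = I₃ · cos²(60°) = 1381 · 0.25 = 345.2 lux.
I₅ = I₄ · cos²(60°) = 345.2 · 0.25 = 86.3 lux.
That is 0.387% of the incident intensity.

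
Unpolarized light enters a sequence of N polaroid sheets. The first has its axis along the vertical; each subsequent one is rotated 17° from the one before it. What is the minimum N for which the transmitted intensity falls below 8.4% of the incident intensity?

N = 21

First polarizer halves the unpolarized light: factor 1/2.
Each further stage multiplies by cos²(17°) = 0.9145.
After N polarizers: T = 0.5·0.9145^(N−1). Require T < 0.084 ⇒ N−1 > ln(0.084/0.5)/ln(0.9145) = 19.96, so N−1 ≥ 20 and N = 21.
Check: N=21 gives T = 0.08372 < 0.084; N=20 gives T = 0.09154.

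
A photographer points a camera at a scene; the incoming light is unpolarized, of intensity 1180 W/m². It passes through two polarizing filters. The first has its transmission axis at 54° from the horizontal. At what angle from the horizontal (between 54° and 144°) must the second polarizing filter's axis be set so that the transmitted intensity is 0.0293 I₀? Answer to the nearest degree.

θ ≈ 130°

Unpolarized light through the first polarizer → I₁ = ½ I₀, now polarized at 54°.
Need I₂/I₀ = 0.0293, so cos²(θ − 54°) = 0.0293 / 0.5 = 0.0586.
θ − 54° = arccos(√0.0586) = 76.0°, giving θ ≈ 54 + 76.0 = 130.0°.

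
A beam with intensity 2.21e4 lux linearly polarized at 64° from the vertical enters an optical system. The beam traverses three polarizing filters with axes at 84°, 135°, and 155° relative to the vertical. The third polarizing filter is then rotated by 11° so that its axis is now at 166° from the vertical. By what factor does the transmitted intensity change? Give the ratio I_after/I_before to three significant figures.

I_new/I_old ≈ 0.832

Before rotation:
By Malus's law, I₁ = I₀ cos²(84° − 64°) = I₀ cos²(20°) = 0.883 I₀.
I₂ = I₁ cos²(135° − 84°) = 0.883 I₀ · cos²(51°) = 0.3497 I₀.
I₃ = I₂ cos²(155° − 135°) = 0.3497 I₀ · cos²(20°) = 0.3088 I₀.
After rotation:
I₁ = I₀ cos²(84° − 64°) = I₀ cos²(20°) = 0.883 I₀.
I₂ = I₁ cos²(135° − 84°) = 0.883 I₀ · cos²(51°) = 0.3497 I₀.
I₃ = I₂ cos²(166° − 135°) = 0.3497 I₀ · cos²(31°) = 0.2569 I₀.
Ratio = 0.2569 / 0.3088 = 0.8321.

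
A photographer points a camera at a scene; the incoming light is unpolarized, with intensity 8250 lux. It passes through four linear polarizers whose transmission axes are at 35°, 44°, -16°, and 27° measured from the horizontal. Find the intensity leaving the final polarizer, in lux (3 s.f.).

I ≈ 538 lux

Unpolarized light through the first polarizer → I₁ = 8250 lux/2 = 4125 lux, polarized at 35°.
I₂ = I₁ · cos²(9°) = 4125 · 0.9755 = 4024 lux.
I₃ = I₂ · cos²(60°) = 4024 · 0.25 = 1006 lux.
I₄ = I₃ · cos²(43°) = 1006 · 0.5349 = 538.1 lux.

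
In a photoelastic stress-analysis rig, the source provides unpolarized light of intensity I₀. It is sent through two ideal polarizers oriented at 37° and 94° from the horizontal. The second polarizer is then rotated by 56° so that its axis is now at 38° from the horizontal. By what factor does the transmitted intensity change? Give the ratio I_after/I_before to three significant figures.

Before rotation:
Unpolarized light through the first polarizer → I₁ = ½ I₀, now polarized at 37°.
I₂ = I₁ cos²(94° − 37°) = 0.5 I₀ · cos²(57°) = 0.1483 I₀.
After rotation:
Unpolarized light through the first polarizer → I₁ = ½ I₀, now polarized at 37°.
I₂ = I₁ cos²(38° − 37°) = 0.5 I₀ · cos²(1°) = 0.4998 I₀.
Ratio = 0.4998 / 0.1483 = 3.37.

I_new/I_old ≈ 3.37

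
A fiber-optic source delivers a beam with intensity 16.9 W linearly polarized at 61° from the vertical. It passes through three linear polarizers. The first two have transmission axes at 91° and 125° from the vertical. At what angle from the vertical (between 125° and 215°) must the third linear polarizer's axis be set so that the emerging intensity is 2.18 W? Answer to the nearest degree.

θ ≈ 185°

I₁ = I₀ cos²(91° − 61°) = I₀ cos²(30°) = 0.75 I₀.
I₂ = I₁ cos²(125° − 91°) = 0.75 I₀ · cos²(34°) = 0.5155 I₀.
Target fraction: 2.18 / 16.9 W = 0.129 of I₀.
Need I₃/I₀ = 0.129, so cos²(θ − 125°) = 0.129 / 0.5155 = 0.2502.
θ − 125° = arccos(√0.2502) = 60.0°, giving θ ≈ 125 + 60.0 = 185.0°.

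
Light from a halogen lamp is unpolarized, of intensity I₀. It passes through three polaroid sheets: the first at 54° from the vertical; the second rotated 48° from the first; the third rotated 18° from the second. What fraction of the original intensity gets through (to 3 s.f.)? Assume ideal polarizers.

≈ 0.202 I₀

Unpolarized light through the first polarizer → I₁ = ½ I₀, now polarized at 54°.
I₂ = I₁ cos²(48°) = 0.5 · 0.4477 I₀ = 0.2239 I₀.
I₃ = I₂ cos²(18°) = 0.2239 · 0.9045 I₀ = 0.2025 I₀.
Transmitted fraction = 0.2025.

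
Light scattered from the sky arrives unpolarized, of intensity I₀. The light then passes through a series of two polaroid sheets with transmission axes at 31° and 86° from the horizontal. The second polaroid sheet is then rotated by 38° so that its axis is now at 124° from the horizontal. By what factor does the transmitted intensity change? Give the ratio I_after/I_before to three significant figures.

I_new/I_old ≈ 0.00833

Before rotation:
Unpolarized light through the first polarizer → I₁ = ½ I₀, now polarized at 31°.
I₂ = I₁ cos²(86° − 31°) = 0.5 I₀ · cos²(55°) = 0.1645 I₀.
After rotation:
Unpolarized light through the first polarizer → I₁ = ½ I₀, now polarized at 31°.
Angle between axes 1 and 2: 87°. I₂ = 0.5 I₀ · cos²(87°) = 0.00137 I₀.
Ratio = 0.00137 / 0.1645 = 0.008326.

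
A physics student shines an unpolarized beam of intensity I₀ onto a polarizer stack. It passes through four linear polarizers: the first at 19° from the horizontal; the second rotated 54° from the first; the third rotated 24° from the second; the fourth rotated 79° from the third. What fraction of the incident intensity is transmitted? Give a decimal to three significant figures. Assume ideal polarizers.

Unpolarized light through the first polarizer → I₁ = ½ I₀, now polarized at 19°.
I₂ = I₁ cos²(54°) = 0.5 · 0.3455 I₀ = 0.1727 I₀.
I₃ = I₂ cos²(24°) = 0.1727 · 0.8346 I₀ = 0.1442 I₀.
I₄ = I₃ cos²(79°) = 0.1442 · 0.03641 I₀ = 0.005249 I₀.
Transmitted fraction = 0.005249.

≈ 0.00525 I₀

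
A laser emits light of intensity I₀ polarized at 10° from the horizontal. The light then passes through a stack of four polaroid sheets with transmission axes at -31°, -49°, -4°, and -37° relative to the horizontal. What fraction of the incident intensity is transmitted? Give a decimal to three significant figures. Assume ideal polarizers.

≈ 0.181 I₀

By Malus's law, I₁ = I₀ cos²(-31° − 10°) = I₀ cos²(41°) = 0.5696 I₀.
I₂ = I₁ cos²(-49° + 31°) = 0.5696 I₀ · cos²(18°) = 0.5152 I₀.
I₃ = I₂ cos²(-4° + 49°) = 0.5152 I₀ · cos²(45°) = 0.2576 I₀.
I₄ = I₃ cos²(-37° + 4°) = 0.2576 I₀ · cos²(33°) = 0.1812 I₀.
Transmitted fraction = 0.1812.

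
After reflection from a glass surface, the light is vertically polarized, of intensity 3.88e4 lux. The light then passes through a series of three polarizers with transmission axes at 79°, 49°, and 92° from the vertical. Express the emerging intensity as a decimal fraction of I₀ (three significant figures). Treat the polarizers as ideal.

I/I₀ ≈ 0.0146

By Malus's law, I₁ = 3.88e4 lux · cos²(79°) = 1413 lux.
I₂ = I₁ · cos²(30°) = 1413 · 0.75 = 1059 lux.
I₃ = I₂ · cos²(43°) = 1059 · 0.5349 = 566.7 lux.
Transmitted fraction = 0.01461.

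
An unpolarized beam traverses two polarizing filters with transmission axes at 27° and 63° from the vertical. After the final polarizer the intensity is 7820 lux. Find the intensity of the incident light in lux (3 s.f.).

Unpolarized light through the first polarizer → I₁ = ½ I₀, now polarized at 27°.
I₂ = I₁ cos²(63° − 27°) = 0.5 I₀ · cos²(36°) = 0.3273 I₀.
So 7820 lux = 0.3273 I₀, giving I₀ = 7820/0.3273 = 2.39e+04 lux.

I₀ ≈ 2.39e4 lux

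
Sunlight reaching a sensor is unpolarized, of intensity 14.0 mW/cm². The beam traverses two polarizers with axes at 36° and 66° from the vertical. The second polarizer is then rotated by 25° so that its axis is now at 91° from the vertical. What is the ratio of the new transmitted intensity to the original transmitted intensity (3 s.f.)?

Before rotation:
Unpolarized light through the first polarizer → I₁ = ½ I₀, now polarized at 36°.
I₂ = I₁ cos²(66° − 36°) = 0.5 I₀ · cos²(30°) = 0.375 I₀.
After rotation:
Unpolarized light through the first polarizer → I₁ = ½ I₀, now polarized at 36°.
I₂ = I₁ cos²(91° − 36°) = 0.5 I₀ · cos²(55°) = 0.1645 I₀.
Ratio = 0.1645 / 0.375 = 0.4387.

I_new/I_old ≈ 0.439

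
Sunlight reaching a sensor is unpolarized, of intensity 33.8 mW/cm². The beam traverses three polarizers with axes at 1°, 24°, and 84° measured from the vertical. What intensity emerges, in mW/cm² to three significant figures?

I ≈ 3.58 mW/cm²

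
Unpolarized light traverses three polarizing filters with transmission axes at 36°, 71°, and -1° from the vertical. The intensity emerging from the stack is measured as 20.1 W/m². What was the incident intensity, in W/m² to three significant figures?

I₀ ≈ 627 W/m²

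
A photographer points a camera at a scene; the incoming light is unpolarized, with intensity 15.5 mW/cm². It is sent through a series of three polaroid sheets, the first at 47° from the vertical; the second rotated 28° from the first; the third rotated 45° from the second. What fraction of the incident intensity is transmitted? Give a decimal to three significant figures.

I/I₀ ≈ 0.195

Unpolarized light through the first polarizer → I₁ = 15.5 mW/cm²/2 = 7.75 mW/cm², polarized at 47°.
I₂ = I₁ · cos²(28°) = 7.75 · 0.7796 = 6.042 mW/cm².
I₃ = I₂ · cos²(45°) = 6.042 · 0.5 = 3.021 mW/cm².
Transmitted fraction = 0.1949.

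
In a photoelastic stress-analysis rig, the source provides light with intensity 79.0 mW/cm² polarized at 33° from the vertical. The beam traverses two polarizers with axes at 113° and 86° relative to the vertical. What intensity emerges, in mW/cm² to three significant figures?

I ≈ 1.89 mW/cm²

I₁ = 79.0 mW/cm² · cos²(80°) = 2.382 mW/cm².
I₂ = I₁ · cos²(27°) = 2.382 · 0.7939 = 1.891 mW/cm².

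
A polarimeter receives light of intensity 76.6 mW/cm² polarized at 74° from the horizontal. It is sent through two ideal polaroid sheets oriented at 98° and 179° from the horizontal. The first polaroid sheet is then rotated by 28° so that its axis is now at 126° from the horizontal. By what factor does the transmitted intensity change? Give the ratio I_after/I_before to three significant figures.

Before rotation:
By Malus's law, I₁ = I₀ cos²(98° − 74°) = I₀ cos²(24°) = 0.8346 I₀.
I₂ = I₁ cos²(179° − 98°) = 0.8346 I₀ · cos²(81°) = 0.02042 I₀.
After rotation:
I₁ = I₀ cos²(126° − 74°) = I₀ cos²(52°) = 0.379 I₀.
I₂ = I₁ cos²(179° − 126°) = 0.379 I₀ · cos²(53°) = 0.1373 I₀.
Ratio = 0.1373 / 0.02042 = 6.722.

I_new/I_old ≈ 6.72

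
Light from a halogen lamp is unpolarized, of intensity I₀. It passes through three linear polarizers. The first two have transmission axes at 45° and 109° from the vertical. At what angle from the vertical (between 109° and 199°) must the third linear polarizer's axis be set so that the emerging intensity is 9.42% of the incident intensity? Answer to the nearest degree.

Unpolarized light through the first polarizer → I₁ = ½ I₀, now polarized at 45°.
I₂ = I₁ cos²(109° − 45°) = 0.5 I₀ · cos²(64°) = 0.09608 I₀.
Need I₃/I₀ = 0.0942, so cos²(θ − 109°) = 0.0942 / 0.09608 = 0.9804.
θ − 109° = arccos(√0.9804) = 8.1°, giving θ ≈ 109 + 8.1 = 117.1°.

θ ≈ 117°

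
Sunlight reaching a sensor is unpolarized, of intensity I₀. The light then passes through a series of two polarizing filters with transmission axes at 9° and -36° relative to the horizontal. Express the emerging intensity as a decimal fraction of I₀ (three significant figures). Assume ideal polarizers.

≈ 0.250 I₀

Unpolarized light through the first polarizer → I₁ = ½ I₀, now polarized at 9°.
I₂ = I₁ cos²(-36° − 9°) = 0.5 I₀ · cos²(45°) = 0.25 I₀.
Transmitted fraction = 0.25.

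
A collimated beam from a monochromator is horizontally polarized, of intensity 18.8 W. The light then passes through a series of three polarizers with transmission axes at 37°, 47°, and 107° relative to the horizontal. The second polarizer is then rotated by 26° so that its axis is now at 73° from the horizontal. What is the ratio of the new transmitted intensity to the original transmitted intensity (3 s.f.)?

I_new/I_old ≈ 1.86

Before rotation:
I₁ = I₀ cos²(37° − 0°) = I₀ cos²(37°) = 0.6378 I₀.
I₂ = I₁ cos²(47° − 37°) = 0.6378 I₀ · cos²(10°) = 0.6186 I₀.
I₃ = I₂ cos²(107° − 47°) = 0.6186 I₀ · cos²(60°) = 0.1546 I₀.
After rotation:
I₁ = I₀ cos²(37° − 0°) = I₀ cos²(37°) = 0.6378 I₀.
I₂ = I₁ cos²(73° − 37°) = 0.6378 I₀ · cos²(36°) = 0.4175 I₀.
I₃ = I₂ cos²(107° − 73°) = 0.4175 I₀ · cos²(34°) = 0.2869 I₀.
Ratio = 0.2869 / 0.1546 = 1.855.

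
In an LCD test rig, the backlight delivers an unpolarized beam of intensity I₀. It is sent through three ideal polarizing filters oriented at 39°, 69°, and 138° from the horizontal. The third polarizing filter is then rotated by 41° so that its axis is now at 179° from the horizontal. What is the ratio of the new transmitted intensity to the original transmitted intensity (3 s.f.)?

I_new/I_old ≈ 0.911

Before rotation:
Unpolarized light through the first polarizer → I₁ = ½ I₀, now polarized at 39°.
I₂ = I₁ cos²(69° − 39°) = 0.5 I₀ · cos²(30°) = 0.375 I₀.
I₃ = I₂ cos²(138° − 69°) = 0.375 I₀ · cos²(69°) = 0.04816 I₀.
After rotation:
Unpolarized light through the first polarizer → I₁ = ½ I₀, now polarized at 39°.
I₂ = I₁ cos²(69° − 39°) = 0.5 I₀ · cos²(30°) = 0.375 I₀.
Angle between axes 2 and 3: 70°. I₃ = 0.375 I₀ · cos²(70°) = 0.04387 I₀.
Ratio = 0.04387 / 0.04816 = 0.9108.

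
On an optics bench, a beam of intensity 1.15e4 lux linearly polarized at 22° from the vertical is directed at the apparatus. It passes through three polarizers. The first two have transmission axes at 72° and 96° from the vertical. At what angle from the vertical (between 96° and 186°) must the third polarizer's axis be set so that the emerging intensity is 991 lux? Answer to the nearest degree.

I₁ = I₀ cos²(72° − 22°) = I₀ cos²(50°) = 0.4132 I₀.
I₂ = I₁ cos²(96° − 72°) = 0.4132 I₀ · cos²(24°) = 0.3448 I₀.
Target fraction: 991 / 1.15e4 lux = 0.08617 of I₀.
Need I₃/I₀ = 0.08617, so cos²(θ − 96°) = 0.08617 / 0.3448 = 0.2499.
θ − 96° = arccos(√0.2499) = 60.0°, giving θ ≈ 96 + 60.0 = 156.0°.

θ ≈ 156°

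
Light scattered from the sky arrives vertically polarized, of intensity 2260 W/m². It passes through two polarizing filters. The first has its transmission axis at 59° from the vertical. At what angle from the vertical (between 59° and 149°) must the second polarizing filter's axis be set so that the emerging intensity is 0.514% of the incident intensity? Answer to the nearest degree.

I₁ = I₀ cos²(59° − 0°) = I₀ cos²(59°) = 0.2653 I₀.
Need I₂/I₀ = 0.00514, so cos²(θ − 59°) = 0.00514 / 0.2653 = 0.01938.
θ − 59° = arccos(√0.01938) = 82.0°, giving θ ≈ 59 + 82.0 = 141.0°.

θ ≈ 141°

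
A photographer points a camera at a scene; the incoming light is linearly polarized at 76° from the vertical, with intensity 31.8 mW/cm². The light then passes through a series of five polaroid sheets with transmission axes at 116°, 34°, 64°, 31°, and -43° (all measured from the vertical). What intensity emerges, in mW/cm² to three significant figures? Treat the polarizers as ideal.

I ≈ 0.0145 mW/cm²

I₁ = 31.8 mW/cm² · cos²(40°) = 18.66 mW/cm².
I₂ = I₁ · cos²(82°) = 18.66 · 0.01937 = 0.3614 mW/cm².
I₃ = I₂ · cos²(30°) = 0.3614 · 0.75 = 0.2711 mW/cm².
I₄ = I₃ · cos²(33°) = 0.2711 · 0.7034 = 0.1907 mW/cm².
I₅ = I₄ · cos²(74°) = 0.1907 · 0.07598 = 0.01449 mW/cm².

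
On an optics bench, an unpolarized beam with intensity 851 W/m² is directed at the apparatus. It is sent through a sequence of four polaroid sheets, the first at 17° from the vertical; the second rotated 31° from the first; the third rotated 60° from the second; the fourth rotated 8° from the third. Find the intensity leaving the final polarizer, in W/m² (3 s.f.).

Unpolarized light through the first polarizer → I₁ = 851 W/m²/2 = 425.5 W/m², polarized at 17°.
I₂ = I₁ · cos²(31°) = 425.5 · 0.7347 = 312.6 W/m².
I₃ = I₂ · cos²(60°) = 312.6 · 0.25 = 78.16 W/m².
I₄ = I₃ · cos²(8°) = 78.16 · 0.9806 = 76.64 W/m².

I ≈ 76.6 W/m²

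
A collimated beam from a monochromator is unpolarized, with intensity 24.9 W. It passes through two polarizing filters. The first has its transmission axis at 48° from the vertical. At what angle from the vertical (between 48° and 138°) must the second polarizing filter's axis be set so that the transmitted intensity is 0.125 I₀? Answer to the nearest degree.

Unpolarized light through the first polarizer → I₁ = ½ I₀, now polarized at 48°.
Need I₂/I₀ = 0.125, so cos²(θ − 48°) = 0.125 / 0.5 = 0.25.
θ − 48° = arccos(√0.25) = 60.0°, giving θ ≈ 48 + 60.0 = 108.0°.

θ ≈ 108°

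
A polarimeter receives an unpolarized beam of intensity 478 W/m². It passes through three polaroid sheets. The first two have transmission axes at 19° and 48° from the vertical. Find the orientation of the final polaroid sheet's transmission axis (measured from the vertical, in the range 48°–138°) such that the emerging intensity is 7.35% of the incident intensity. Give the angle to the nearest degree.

θ ≈ 112°

Unpolarized light through the first polarizer → I₁ = ½ I₀, now polarized at 19°.
I₂ = I₁ cos²(48° − 19°) = 0.5 I₀ · cos²(29°) = 0.3825 I₀.
Need I₃/I₀ = 0.0735, so cos²(θ − 48°) = 0.0735 / 0.3825 = 0.1922.
θ − 48° = arccos(√0.1922) = 64.0°, giving θ ≈ 48 + 64.0 = 112.0°.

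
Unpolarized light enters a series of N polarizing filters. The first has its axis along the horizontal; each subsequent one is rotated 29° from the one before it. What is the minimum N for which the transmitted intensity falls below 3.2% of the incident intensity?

First polarizer halves the unpolarized light: factor 1/2.
Each further stage multiplies by cos²(29°) = 0.765.
After N polarizers: T = 0.5·0.765^(N−1). Require T < 0.032 ⇒ N−1 > ln(0.032/0.5)/ln(0.765) = 10.26, so N−1 ≥ 11 and N = 12.
Check: N=12 gives T = 0.02624 < 0.032; N=11 gives T = 0.0343.

N = 12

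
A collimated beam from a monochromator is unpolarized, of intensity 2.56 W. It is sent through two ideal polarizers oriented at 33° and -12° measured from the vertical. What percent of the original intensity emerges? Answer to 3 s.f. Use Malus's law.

≈ 25.0%

Unpolarized light through the first polarizer → I₁ = 2.56 W/2 = 1.28 W, polarized at 33°.
I₂ = I₁ · cos²(45°) = 1.28 · 0.5 = 0.64 W.
That is 25% of the incident intensity.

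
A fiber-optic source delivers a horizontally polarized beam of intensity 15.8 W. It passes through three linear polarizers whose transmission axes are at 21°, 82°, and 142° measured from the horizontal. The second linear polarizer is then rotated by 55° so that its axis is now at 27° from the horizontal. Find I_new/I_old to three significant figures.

Before rotation:
I₁ = I₀ cos²(21° − 0°) = I₀ cos²(21°) = 0.8716 I₀.
I₂ = I₁ cos²(82° − 21°) = 0.8716 I₀ · cos²(61°) = 0.2049 I₀.
I₃ = I₂ cos²(142° − 82°) = 0.2049 I₀ · cos²(60°) = 0.05121 I₀.
After rotation:
I₁ = I₀ cos²(21° − 0°) = I₀ cos²(21°) = 0.8716 I₀.
I₂ = I₁ cos²(27° − 21°) = 0.8716 I₀ · cos²(6°) = 0.862 I₀.
Angle between axes 2 and 3: 65°. I₃ = 0.862 I₀ · cos²(65°) = 0.154 I₀.
Ratio = 0.154 / 0.05121 = 3.006.

I_new/I_old ≈ 3.01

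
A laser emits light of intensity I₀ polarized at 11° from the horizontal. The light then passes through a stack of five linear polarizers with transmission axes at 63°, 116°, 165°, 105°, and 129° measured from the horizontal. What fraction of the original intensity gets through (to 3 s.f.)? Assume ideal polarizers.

By Malus's law, I₁ = I₀ cos²(63° − 11°) = I₀ cos²(52°) = 0.379 I₀.
I₂ = I₁ cos²(116° − 63°) = 0.379 I₀ · cos²(53°) = 0.1373 I₀.
I₃ = I₂ cos²(165° − 116°) = 0.1373 I₀ · cos²(49°) = 0.05909 I₀.
I₄ = I₃ cos²(105° − 165°) = 0.05909 I₀ · cos²(60°) = 0.01477 I₀.
I₅ = I₄ cos²(129° − 105°) = 0.01477 I₀ · cos²(24°) = 0.01233 I₀.
Transmitted fraction = 0.01233.

≈ 0.0123 I₀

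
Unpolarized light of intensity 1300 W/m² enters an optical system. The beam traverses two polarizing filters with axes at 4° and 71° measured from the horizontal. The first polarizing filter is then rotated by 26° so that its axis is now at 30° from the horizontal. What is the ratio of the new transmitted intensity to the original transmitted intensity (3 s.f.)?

Before rotation:
Unpolarized light through the first polarizer → I₁ = ½ I₀, now polarized at 4°.
I₂ = I₁ cos²(71° − 4°) = 0.5 I₀ · cos²(67°) = 0.07634 I₀.
After rotation:
Unpolarized light through the first polarizer → I₁ = ½ I₀, now polarized at 30°.
I₂ = I₁ cos²(71° − 30°) = 0.5 I₀ · cos²(41°) = 0.2848 I₀.
Ratio = 0.2848 / 0.07634 = 3.731.

I_new/I_old ≈ 3.73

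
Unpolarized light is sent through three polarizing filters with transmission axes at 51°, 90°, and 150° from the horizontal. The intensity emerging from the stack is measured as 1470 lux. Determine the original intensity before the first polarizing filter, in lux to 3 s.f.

I₀ ≈ 1.95e4 lux

Unpolarized light through the first polarizer → I₁ = ½ I₀, now polarized at 51°.
I₂ = I₁ cos²(90° − 51°) = 0.5 I₀ · cos²(39°) = 0.302 I₀.
I₃ = I₂ cos²(150° − 90°) = 0.302 I₀ · cos²(60°) = 0.07549 I₀.
So 1470 lux = 0.07549 I₀, giving I₀ = 1470/0.07549 = 1.947e+04 lux.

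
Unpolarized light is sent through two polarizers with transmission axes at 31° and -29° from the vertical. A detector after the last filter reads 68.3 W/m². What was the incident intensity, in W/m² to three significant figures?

I₀ ≈ 546 W/m²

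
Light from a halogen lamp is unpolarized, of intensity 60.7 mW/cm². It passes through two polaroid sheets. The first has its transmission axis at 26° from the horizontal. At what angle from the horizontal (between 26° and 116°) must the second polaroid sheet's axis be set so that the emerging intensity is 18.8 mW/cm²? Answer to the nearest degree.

θ ≈ 64°

Unpolarized light through the first polarizer → I₁ = ½ I₀, now polarized at 26°.
Target fraction: 18.8 / 60.7 mW/cm² = 0.3097 of I₀.
Need I₂/I₀ = 0.3097, so cos²(θ − 26°) = 0.3097 / 0.5 = 0.6194.
θ − 26° = arccos(√0.6194) = 38.1°, giving θ ≈ 26 + 38.1 = 64.1°.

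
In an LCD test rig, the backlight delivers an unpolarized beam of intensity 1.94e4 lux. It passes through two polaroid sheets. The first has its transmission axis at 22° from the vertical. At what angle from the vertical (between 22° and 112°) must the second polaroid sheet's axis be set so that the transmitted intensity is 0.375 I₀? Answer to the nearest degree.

θ ≈ 52°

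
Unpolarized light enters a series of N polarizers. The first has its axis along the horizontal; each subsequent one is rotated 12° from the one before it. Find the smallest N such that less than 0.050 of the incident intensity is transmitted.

N = 54

First polarizer halves the unpolarized light: factor 1/2.
Each further stage multiplies by cos²(12°) = 0.9568.
After N polarizers: T = 0.5·0.9568^(N−1). Require T < 0.050 ⇒ N−1 > ln(0.050/0.5)/ln(0.9568) = 52.11, so N−1 ≥ 53 and N = 54.
Check: N=54 gives T = 0.04807 < 0.050; N=53 gives T = 0.05024.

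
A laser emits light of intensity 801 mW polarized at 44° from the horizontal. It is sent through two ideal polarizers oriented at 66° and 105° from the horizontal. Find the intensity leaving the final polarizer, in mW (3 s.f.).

I ≈ 416 mW

I₁ = 801 mW · cos²(22°) = 688.6 mW.
I₂ = I₁ · cos²(39°) = 688.6 · 0.604 = 415.9 mW.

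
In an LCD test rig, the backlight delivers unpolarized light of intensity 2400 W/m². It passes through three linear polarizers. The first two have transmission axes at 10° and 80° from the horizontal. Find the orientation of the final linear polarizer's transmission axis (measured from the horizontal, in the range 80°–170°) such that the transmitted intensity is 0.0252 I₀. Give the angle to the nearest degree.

θ ≈ 129°

Unpolarized light through the first polarizer → I₁ = ½ I₀, now polarized at 10°.
I₂ = I₁ cos²(80° − 10°) = 0.5 I₀ · cos²(70°) = 0.05849 I₀.
Need I₃/I₀ = 0.0252, so cos²(θ − 80°) = 0.0252 / 0.05849 = 0.4309.
θ − 80° = arccos(√0.4309) = 49.0°, giving θ ≈ 80 + 49.0 = 129.0°.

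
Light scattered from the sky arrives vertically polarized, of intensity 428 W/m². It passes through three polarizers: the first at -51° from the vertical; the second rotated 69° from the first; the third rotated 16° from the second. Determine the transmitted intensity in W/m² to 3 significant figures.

I₁ = 428 W/m² · cos²(51°) = 169.5 W/m².
I₂ = I₁ · cos²(69°) = 169.5 · 0.1284 = 21.77 W/m².
I₃ = I₂ · cos²(16°) = 21.77 · 0.924 = 20.12 W/m².

I ≈ 20.1 W/m²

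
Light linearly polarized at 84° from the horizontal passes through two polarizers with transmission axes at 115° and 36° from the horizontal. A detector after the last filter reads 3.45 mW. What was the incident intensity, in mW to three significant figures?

I₀ ≈ 129 mW

By Malus's law, I₁ = I₀ cos²(115° − 84°) = I₀ cos²(31°) = 0.7347 I₀.
I₂ = I₁ cos²(36° − 115°) = 0.7347 I₀ · cos²(79°) = 0.02675 I₀.
So 3.45 mW = 0.02675 I₀, giving I₀ = 3.45/0.02675 = 129 mW.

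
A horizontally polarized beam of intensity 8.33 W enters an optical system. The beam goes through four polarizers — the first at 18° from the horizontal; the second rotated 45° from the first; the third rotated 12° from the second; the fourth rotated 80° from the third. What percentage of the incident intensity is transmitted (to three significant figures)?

≈ 1.30%

I₁ = 8.33 W · cos²(18°) = 7.535 W.
I₂ = I₁ · cos²(45°) = 7.535 · 0.5 = 3.767 W.
I₃ = I₂ · cos²(12°) = 3.767 · 0.9568 = 3.604 W.
I₄ = I₃ · cos²(80°) = 3.604 · 0.03015 = 0.1087 W.
That is 1.305% of the incident intensity.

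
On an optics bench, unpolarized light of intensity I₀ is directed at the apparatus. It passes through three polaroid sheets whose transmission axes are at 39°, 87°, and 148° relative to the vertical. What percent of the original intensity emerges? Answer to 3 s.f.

≈ 5.26%

Unpolarized light through the first polarizer → I₁ = ½ I₀, now polarized at 39°.
I₂ = I₁ cos²(87° − 39°) = 0.5 I₀ · cos²(48°) = 0.2239 I₀.
I₃ = I₂ cos²(148° − 87°) = 0.2239 I₀ · cos²(61°) = 0.05262 I₀.
That is 5.262% of the incident intensity.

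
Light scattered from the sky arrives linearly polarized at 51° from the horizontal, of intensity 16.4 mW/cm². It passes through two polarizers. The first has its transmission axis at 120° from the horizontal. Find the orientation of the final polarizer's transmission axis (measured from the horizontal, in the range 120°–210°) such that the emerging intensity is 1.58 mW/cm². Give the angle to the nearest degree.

θ ≈ 150°

By Malus's law, I₁ = I₀ cos²(120° − 51°) = I₀ cos²(69°) = 0.1284 I₀.
Target fraction: 1.58 / 16.4 mW/cm² = 0.09634 of I₀.
Need I₂/I₀ = 0.09634, so cos²(θ − 120°) = 0.09634 / 0.1284 = 0.7502.
θ − 120° = arccos(√0.7502) = 30.0°, giving θ ≈ 120 + 30.0 = 150.0°.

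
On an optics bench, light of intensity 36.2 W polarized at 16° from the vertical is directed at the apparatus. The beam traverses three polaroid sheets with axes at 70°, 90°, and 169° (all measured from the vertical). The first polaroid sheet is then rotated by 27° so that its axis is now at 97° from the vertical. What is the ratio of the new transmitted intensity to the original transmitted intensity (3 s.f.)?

I_new/I_old ≈ 0.0790

Before rotation:
By Malus's law, I₁ = I₀ cos²(70° − 16°) = I₀ cos²(54°) = 0.3455 I₀.
I₂ = I₁ cos²(90° − 70°) = 0.3455 I₀ · cos²(20°) = 0.3051 I₀.
I₃ = I₂ cos²(169° − 90°) = 0.3051 I₀ · cos²(79°) = 0.01111 I₀.
After rotation:
I₁ = I₀ cos²(97° − 16°) = I₀ cos²(81°) = 0.02447 I₀.
I₂ = I₁ cos²(90° − 97°) = 0.02447 I₀ · cos²(7°) = 0.02411 I₀.
I₃ = I₂ cos²(169° − 90°) = 0.02411 I₀ · cos²(79°) = 0.0008777 I₀.
Ratio = 0.0008777 / 0.01111 = 0.07902.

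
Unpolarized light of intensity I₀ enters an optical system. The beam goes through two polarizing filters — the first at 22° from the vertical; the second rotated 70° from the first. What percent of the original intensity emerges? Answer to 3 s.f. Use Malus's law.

≈ 5.85%

Unpolarized light through the first polarizer → I₁ = ½ I₀, now polarized at 22°.
I₂ = I₁ cos²(70°) = 0.5 · 0.117 I₀ = 0.05849 I₀.
That is 5.849% of the incident intensity.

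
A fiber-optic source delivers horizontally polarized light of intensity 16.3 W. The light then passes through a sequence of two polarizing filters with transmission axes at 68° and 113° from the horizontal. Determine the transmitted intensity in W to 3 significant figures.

I ≈ 1.14 W

By Malus's law, I₁ = 16.3 W · cos²(68°) = 2.287 W.
I₂ = I₁ · cos²(45°) = 2.287 · 0.5 = 1.144 W.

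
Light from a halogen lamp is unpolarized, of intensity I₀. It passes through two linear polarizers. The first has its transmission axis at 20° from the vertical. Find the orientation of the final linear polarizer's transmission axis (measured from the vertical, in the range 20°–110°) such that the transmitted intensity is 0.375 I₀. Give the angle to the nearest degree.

θ ≈ 50°

Unpolarized light through the first polarizer → I₁ = ½ I₀, now polarized at 20°.
Need I₂/I₀ = 0.375, so cos²(θ − 20°) = 0.375 / 0.5 = 0.75.
θ − 20° = arccos(√0.75) = 30.0°, giving θ ≈ 20 + 30.0 = 50.0°.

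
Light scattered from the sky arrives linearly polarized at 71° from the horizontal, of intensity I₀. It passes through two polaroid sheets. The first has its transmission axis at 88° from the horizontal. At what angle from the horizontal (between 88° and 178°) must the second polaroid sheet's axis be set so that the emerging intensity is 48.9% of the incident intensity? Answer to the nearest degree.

θ ≈ 131°

I₁ = I₀ cos²(88° − 71°) = I₀ cos²(17°) = 0.9145 I₀.
Need I₂/I₀ = 0.489, so cos²(θ − 88°) = 0.489 / 0.9145 = 0.5347.
θ − 88° = arccos(√0.5347) = 43.0°, giving θ ≈ 88 + 43.0 = 131.0°.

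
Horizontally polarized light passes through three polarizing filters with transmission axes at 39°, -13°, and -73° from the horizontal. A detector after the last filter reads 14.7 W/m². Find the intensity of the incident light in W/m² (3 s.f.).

By Malus's law, I₁ = I₀ cos²(39° − 0°) = I₀ cos²(39°) = 0.604 I₀.
I₂ = I₁ cos²(-13° − 39°) = 0.604 I₀ · cos²(52°) = 0.2289 I₀.
I₃ = I₂ cos²(-73° + 13°) = 0.2289 I₀ · cos²(60°) = 0.05723 I₀.
So 14.7 W/m² = 0.05723 I₀, giving I₀ = 14.7/0.05723 = 256.9 W/m².

I₀ ≈ 257 W/m²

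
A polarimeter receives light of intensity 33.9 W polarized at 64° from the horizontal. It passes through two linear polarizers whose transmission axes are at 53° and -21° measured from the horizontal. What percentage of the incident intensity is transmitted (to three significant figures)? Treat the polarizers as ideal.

≈ 7.32%

By Malus's law, I₁ = 33.9 W · cos²(11°) = 32.67 W.
I₂ = I₁ · cos²(74°) = 32.67 · 0.07598 = 2.482 W.
That is 7.321% of the incident intensity.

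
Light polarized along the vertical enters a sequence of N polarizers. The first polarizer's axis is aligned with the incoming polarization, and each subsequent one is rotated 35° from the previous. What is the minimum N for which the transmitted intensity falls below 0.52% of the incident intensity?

First polarizer is aligned with the polarization: full transmission.
Each further stage multiplies by cos²(35°) = 0.671.
After N polarizers: T = 0.671^(N−1). Require T < 0.0052 ⇒ N−1 > ln(0.0052)/ln(0.671) = 13.18, so N−1 ≥ 14 and N = 15.
Check: N=15 gives T = 0.003752 < 0.0052; N=14 gives T = 0.005591.

N = 15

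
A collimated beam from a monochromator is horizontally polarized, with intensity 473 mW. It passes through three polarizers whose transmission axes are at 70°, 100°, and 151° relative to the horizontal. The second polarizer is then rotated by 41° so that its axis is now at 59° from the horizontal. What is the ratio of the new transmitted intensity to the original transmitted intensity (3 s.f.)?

I_new/I_old ≈ 0.00395

Before rotation:
I₁ = I₀ cos²(70° − 0°) = I₀ cos²(70°) = 0.117 I₀.
I₂ = I₁ cos²(100° − 70°) = 0.117 I₀ · cos²(30°) = 0.08773 I₀.
I₃ = I₂ cos²(151° − 100°) = 0.08773 I₀ · cos²(51°) = 0.03475 I₀.
After rotation:
I₁ = I₀ cos²(70° − 0°) = I₀ cos²(70°) = 0.117 I₀.
I₂ = I₁ cos²(59° − 70°) = 0.117 I₀ · cos²(11°) = 0.1127 I₀.
Angle between axes 2 and 3: 88°. I₃ = 0.1127 I₀ · cos²(88°) = 0.0001373 I₀.
Ratio = 0.0001373 / 0.03475 = 0.003951.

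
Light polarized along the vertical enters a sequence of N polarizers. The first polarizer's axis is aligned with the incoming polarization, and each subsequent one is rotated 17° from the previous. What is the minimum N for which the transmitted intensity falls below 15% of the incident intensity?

N = 23

First polarizer is aligned with the polarization: full transmission.
Each further stage multiplies by cos²(17°) = 0.9145.
After N polarizers: T = 0.9145^(N−1). Require T < 0.15 ⇒ N−1 > ln(0.15)/ln(0.9145) = 21.23, so N−1 ≥ 22 and N = 23.
Check: N=23 gives T = 0.14 < 0.15; N=22 gives T = 0.1531.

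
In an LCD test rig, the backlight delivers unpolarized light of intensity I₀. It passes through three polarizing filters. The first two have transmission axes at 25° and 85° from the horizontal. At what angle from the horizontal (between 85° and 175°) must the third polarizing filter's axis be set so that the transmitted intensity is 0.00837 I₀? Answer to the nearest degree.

θ ≈ 160°

Unpolarized light through the first polarizer → I₁ = ½ I₀, now polarized at 25°.
I₂ = I₁ cos²(85° − 25°) = 0.5 I₀ · cos²(60°) = 0.125 I₀.
Need I₃/I₀ = 0.00837, so cos²(θ − 85°) = 0.00837 / 0.125 = 0.06696.
θ − 85° = arccos(√0.06696) = 75.0°, giving θ ≈ 85 + 75.0 = 160.0°.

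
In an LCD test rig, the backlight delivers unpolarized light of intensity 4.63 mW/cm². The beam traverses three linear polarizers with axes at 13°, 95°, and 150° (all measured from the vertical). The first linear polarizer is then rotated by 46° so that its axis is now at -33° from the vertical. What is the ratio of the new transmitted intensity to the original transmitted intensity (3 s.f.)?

Before rotation:
Unpolarized light through the first polarizer → I₁ = ½ I₀, now polarized at 13°.
I₂ = I₁ cos²(95° − 13°) = 0.5 I₀ · cos²(82°) = 0.009685 I₀.
I₃ = I₂ cos²(150° − 95°) = 0.009685 I₀ · cos²(55°) = 0.003186 I₀.
After rotation:
Unpolarized light through the first polarizer → I₁ = ½ I₀, now polarized at -33°.
Angle between axes 1 and 2: 52°. I₂ = 0.5 I₀ · cos²(52°) = 0.1895 I₀.
I₃ = I₂ cos²(150° − 95°) = 0.1895 I₀ · cos²(55°) = 0.06235 I₀.
Ratio = 0.06235 / 0.003186 = 19.57.

I_new/I_old ≈ 19.6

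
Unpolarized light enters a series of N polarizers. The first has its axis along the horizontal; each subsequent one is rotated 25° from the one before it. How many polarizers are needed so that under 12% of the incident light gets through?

N = 9

First polarizer halves the unpolarized light: factor 1/2.
Each further stage multiplies by cos²(25°) = 0.8214.
After N polarizers: T = 0.5·0.8214^(N−1). Require T < 0.12 ⇒ N−1 > ln(0.12/0.5)/ln(0.8214) = 7.25, so N−1 ≥ 8 and N = 9.
Check: N=9 gives T = 0.1036 < 0.12; N=8 gives T = 0.1261.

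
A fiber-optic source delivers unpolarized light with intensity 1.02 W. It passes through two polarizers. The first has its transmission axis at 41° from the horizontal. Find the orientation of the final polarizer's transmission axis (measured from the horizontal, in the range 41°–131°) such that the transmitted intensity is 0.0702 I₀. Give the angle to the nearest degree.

Unpolarized light through the first polarizer → I₁ = ½ I₀, now polarized at 41°.
Need I₂/I₀ = 0.0702, so cos²(θ − 41°) = 0.0702 / 0.5 = 0.1404.
θ − 41° = arccos(√0.1404) = 68.0°, giving θ ≈ 41 + 68.0 = 109.0°.

θ ≈ 109°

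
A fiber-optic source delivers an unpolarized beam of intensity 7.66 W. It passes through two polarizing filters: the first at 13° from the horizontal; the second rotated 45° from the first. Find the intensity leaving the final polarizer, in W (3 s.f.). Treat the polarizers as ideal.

Unpolarized light through the first polarizer → I₁ = 7.66 W/2 = 3.83 W, polarized at 13°.
I₂ = I₁ · cos²(45°) = 3.83 · 0.5 = 1.915 W.

I ≈ 1.92 W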